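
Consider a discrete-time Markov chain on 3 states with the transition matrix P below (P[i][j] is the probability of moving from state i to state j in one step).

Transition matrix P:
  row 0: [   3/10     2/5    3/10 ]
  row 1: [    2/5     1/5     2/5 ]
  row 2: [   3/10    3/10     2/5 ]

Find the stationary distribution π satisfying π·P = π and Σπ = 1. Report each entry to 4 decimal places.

π = [0.3303, 0.3028, 0.3670]

Balance equations π_j = Σ_i π_i·P[i][j]:
  π_0 = 3/10·π_0 + 2/5·π_1 + 3/10·π_2
  π_1 = 2/5·π_0 + 1/5·π_1 + 3/10·π_2
  normalize: π_0 + π_1 + π_2 = 1
Solving the linear system gives exactly π = [36/109, 33/109, 40/109].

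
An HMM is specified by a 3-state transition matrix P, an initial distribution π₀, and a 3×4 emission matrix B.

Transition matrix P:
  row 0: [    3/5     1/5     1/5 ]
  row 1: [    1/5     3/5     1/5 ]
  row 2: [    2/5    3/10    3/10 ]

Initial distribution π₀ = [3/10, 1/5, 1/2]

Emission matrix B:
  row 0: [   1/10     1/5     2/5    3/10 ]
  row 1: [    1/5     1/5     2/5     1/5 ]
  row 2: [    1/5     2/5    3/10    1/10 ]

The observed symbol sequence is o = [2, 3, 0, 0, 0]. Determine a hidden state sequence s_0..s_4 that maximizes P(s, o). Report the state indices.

path = [1, 1, 1, 1, 1]

t=0: δ = [1.200e-01, 8.000e-02, 1.500e-01]  (obs o_0=2)
t=1: δ = [2.160e-02, 9.600e-03, 4.500e-03]  ψ = [0, 1, 2]  (obs o_1=3)
t=2: δ = [1.296e-03, 1.152e-03, 8.640e-04]  ψ = [0, 1, 0]  (obs o_2=0)
t=3: δ = [7.776e-05, 1.382e-04, 5.184e-05]  ψ = [0, 1, 0]  (obs o_3=0)
t=4: δ = [4.666e-06, 1.659e-05, 5.530e-06]  ψ = [0, 1, 1]  (obs o_4=0)
backtrack: best end state = 1; path = [1, 1, 1, 1, 1]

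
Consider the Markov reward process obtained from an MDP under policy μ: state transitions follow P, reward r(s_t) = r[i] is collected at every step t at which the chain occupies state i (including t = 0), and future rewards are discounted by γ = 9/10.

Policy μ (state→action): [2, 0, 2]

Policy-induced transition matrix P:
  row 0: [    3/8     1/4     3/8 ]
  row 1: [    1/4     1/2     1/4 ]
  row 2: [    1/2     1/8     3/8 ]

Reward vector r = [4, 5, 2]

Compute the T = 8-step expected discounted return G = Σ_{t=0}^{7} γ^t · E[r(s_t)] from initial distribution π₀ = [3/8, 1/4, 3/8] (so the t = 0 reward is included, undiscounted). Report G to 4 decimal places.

G = 20.3608

t=0: π = [0.3750, 0.2500, 0.3750], E[r] = 3.5000, γ^t·E[r] = 3.500000, running G = 3.500000
t=1: π = [0.3906, 0.2656, 0.3438], E[r] = 3.5781, γ^t·E[r] = 3.220313, running G = 6.720313
t=2: π = [0.3848, 0.2734, 0.3418], E[r] = 3.5898, γ^t·E[r] = 2.907773, running G = 9.628086
t=3: π = [0.3835, 0.2756, 0.3408], E[r] = 3.5940, γ^t·E[r] = 2.620022, running G = 12.248108
t=4: π = [0.3831, 0.2763, 0.3405], E[r] = 3.5952, γ^t·E[r] = 2.358820, running G = 14.606928
t=5: π = [0.3830, 0.2765, 0.3405], E[r] = 3.5956, γ^t·E[r] = 2.123157, running G = 16.730085
t=6: π = [0.3830, 0.2766, 0.3404], E[r] = 3.5957, γ^t·E[r] = 1.910901, running G = 18.640986
t=7: π = [0.3830, 0.2766, 0.3404], E[r] = 3.5957, γ^t·E[r] = 1.719827, running G = 20.360812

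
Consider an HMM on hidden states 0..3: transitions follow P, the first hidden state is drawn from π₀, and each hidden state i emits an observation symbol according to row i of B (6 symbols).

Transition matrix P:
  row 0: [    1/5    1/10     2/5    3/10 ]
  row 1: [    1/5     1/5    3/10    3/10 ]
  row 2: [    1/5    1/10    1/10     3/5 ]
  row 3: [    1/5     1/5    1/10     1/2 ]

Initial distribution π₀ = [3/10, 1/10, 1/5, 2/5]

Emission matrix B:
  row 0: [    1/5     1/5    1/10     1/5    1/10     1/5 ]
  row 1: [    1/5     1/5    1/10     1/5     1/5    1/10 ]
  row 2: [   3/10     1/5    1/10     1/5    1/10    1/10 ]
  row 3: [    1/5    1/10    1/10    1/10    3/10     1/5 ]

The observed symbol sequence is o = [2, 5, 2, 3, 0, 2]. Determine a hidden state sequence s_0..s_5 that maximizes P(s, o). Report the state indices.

path = [3, 3, 3, 0, 2, 3]

t=0: δ = [3.000e-02, 1.000e-02, 2.000e-02, 4.000e-02]  (obs o_0=2)
t=1: δ = [1.600e-03, 8.000e-04, 1.200e-03, 4.000e-03]  ψ = [3, 3, 0, 3]  (obs o_1=5)
t=2: δ = [8.000e-05, 8.000e-05, 6.400e-05, 2.000e-04]  ψ = [3, 3, 0, 3]  (obs o_2=2)
t=3: δ = [8.000e-06, 8.000e-06, 6.400e-06, 1.000e-05]  ψ = [3, 3, 0, 3]  (obs o_3=3)
t=4: δ = [4.000e-07, 4.000e-07, 9.600e-07, 1.000e-06]  ψ = [3, 3, 0, 3]  (obs o_4=0)
t=5: δ = [2.000e-08, 2.000e-08, 1.600e-08, 5.760e-08]  ψ = [3, 3, 0, 2]  (obs o_5=2)
backtrack: best end state = 3; path = [3, 3, 3, 0, 2, 3]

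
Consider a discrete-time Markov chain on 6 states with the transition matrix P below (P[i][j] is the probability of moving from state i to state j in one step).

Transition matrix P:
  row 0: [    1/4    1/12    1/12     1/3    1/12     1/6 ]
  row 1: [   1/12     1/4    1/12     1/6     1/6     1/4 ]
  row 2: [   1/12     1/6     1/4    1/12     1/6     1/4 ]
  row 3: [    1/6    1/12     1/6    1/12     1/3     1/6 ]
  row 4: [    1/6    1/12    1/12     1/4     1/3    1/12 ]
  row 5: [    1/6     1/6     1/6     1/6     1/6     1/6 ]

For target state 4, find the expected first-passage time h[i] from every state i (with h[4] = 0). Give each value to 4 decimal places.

h = [5.8575, 5.4754, 5.5564, 4.6659, 0.0000, 5.5111]

First-step conditioning: h[4] = 0; for i ≠ 4, h[i] = 1 + Σ_k P[i][k]·h[k].
  h[0] = 1 + 1/4·h[0] + 1/12·h[1] + 1/12·h[2] + 1/3·h[3] + 1/6·h[5]
  h[1] = 1 + 1/12·h[0] + 1/4·h[1] + 1/12·h[2] + 1/6·h[3] + 1/4·h[5]
  h[2] = 1 + 1/12·h[0] + 1/6·h[1] + 1/4·h[2] + 1/12·h[3] + 1/4·h[5]
  h[3] = 1 + 1/6·h[0] + 1/12·h[1] + 1/6·h[2] + 1/12·h[3] + 1/6·h[5]
  h[5] = 1 + 1/6·h[0] + 1/6·h[1] + 1/6·h[2] + 1/6·h[3] + 1/6·h[5]
Solving the 5×5 linear system over states ≠ 4 gives exactly h = [10854/1853, 10146/1853, 10296/1853, 8646/1853, 0, 10212/1853] (h[4] = 0 is the target).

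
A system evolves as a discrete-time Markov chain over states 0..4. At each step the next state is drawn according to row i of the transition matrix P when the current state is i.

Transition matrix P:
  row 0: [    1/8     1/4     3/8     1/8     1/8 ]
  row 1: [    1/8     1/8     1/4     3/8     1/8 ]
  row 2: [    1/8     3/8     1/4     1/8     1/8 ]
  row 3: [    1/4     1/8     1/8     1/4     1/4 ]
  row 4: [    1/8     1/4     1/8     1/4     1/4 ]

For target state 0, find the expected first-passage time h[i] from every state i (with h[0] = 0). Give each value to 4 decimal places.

First-step conditioning: h[0] = 0; for i ≠ 0, h[i] = 1 + Σ_k P[i][k]·h[k].
  h[1] = 1 + 1/8·h[1] + 1/4·h[2] + 3/8·h[3] + 1/8·h[4]
  h[2] = 1 + 3/8·h[1] + 1/4·h[2] + 1/8·h[3] + 1/8·h[4]
  h[3] = 1 + 1/8·h[1] + 1/8·h[2] + 1/4·h[3] + 1/4·h[4]
  h[4] = 1 + 1/4·h[1] + 1/8·h[2] + 1/4·h[3] + 1/4·h[4]
Solving the 4×4 linear system over states ≠ 0 gives exactly h = [0, 1984/315, 136/21, 352/63, 2008/315] (h[0] = 0 is the target).

h = [0.0000, 6.2984, 6.4762, 5.5873, 6.3746]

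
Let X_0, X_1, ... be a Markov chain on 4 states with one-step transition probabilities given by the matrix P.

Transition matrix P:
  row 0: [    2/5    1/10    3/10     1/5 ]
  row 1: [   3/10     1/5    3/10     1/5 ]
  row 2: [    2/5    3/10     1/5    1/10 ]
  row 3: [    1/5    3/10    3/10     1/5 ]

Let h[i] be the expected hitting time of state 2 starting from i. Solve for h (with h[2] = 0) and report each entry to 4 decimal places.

First-step conditioning: h[2] = 0; for i ≠ 2, h[i] = 1 + Σ_k P[i][k]·h[k].
  h[0] = 1 + 2/5·h[0] + 1/10·h[1] + 1/5·h[3]
  h[1] = 1 + 3/10·h[0] + 1/5·h[1] + 1/5·h[3]
  h[3] = 1 + 1/5·h[0] + 3/10·h[1] + 1/5·h[3]
Solving the 3×3 linear system over states ≠ 2 gives exactly h = [10/3, 10/3, 0, 10/3] (h[2] = 0 is the target).

h = [3.3333, 3.3333, 0.0000, 3.3333]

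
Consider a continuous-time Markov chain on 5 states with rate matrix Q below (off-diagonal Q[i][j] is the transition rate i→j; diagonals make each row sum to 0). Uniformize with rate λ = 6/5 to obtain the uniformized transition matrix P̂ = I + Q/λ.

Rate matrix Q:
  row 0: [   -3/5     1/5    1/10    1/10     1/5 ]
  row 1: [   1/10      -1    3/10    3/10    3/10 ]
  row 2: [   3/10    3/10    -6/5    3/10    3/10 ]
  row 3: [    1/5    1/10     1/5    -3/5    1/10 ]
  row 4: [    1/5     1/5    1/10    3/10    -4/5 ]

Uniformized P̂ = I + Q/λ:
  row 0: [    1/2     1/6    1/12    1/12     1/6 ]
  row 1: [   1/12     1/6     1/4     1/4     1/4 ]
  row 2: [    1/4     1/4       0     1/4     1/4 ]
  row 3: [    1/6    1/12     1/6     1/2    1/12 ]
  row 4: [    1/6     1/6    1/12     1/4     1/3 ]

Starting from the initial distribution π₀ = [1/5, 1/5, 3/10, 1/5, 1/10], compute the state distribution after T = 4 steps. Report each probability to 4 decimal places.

t=0: π = [0.2000, 0.2000, 0.3000, 0.2000, 0.1000]
t=1: π = [0.2417, 0.1750, 0.1083, 0.2667, 0.2083]
t=2: π = [0.2417, 0.1535, 0.1257, 0.2764, 0.2028]
t=3: π = [0.2449, 0.1541, 0.1215, 0.2788, 0.2007]
t=4: π = [0.2456, 0.1536, 0.1221, 0.2789, 0.1998]

π = [0.2456, 0.1536, 0.1221, 0.2789, 0.1998]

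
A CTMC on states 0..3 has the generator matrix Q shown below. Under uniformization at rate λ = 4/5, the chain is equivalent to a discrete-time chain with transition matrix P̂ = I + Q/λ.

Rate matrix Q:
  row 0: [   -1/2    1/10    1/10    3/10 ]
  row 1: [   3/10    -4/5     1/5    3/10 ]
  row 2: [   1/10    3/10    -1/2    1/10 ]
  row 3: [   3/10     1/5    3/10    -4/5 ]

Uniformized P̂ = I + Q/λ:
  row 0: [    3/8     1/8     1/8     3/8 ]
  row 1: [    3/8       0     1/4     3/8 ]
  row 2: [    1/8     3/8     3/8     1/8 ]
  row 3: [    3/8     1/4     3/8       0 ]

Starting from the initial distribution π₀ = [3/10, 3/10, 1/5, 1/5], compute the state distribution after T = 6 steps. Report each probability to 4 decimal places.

t=0: π = [0.3000, 0.3000, 0.2000, 0.2000]
t=1: π = [0.3250, 0.1625, 0.2625, 0.2500]
t=2: π = [0.3094, 0.2016, 0.2734, 0.2156]
t=3: π = [0.3066, 0.1951, 0.2725, 0.2258]
t=4: π = [0.3069, 0.1969, 0.2740, 0.2222]
t=5: π = [0.3065, 0.1966, 0.2737, 0.2232]
t=6: π = [0.3066, 0.1967, 0.2738, 0.2229]

π = [0.3066, 0.1967, 0.2738, 0.2229]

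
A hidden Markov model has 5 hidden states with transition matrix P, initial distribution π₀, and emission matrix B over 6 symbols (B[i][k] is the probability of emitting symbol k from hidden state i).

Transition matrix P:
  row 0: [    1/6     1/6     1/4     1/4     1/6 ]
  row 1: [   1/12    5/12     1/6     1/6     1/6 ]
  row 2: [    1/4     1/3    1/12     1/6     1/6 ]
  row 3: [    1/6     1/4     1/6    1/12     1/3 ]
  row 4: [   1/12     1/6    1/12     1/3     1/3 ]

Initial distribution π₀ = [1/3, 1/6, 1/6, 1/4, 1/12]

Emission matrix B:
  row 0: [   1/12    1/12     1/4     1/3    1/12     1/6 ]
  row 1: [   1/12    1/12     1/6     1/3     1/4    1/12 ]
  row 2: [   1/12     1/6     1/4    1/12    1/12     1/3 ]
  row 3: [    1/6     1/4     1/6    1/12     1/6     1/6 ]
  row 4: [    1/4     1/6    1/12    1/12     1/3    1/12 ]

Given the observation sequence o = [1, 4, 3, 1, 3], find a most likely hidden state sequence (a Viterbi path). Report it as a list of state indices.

path = [3, 1, 1, 1, 1]

t=0: δ = [2.778e-02, 1.389e-02, 2.778e-02, 6.250e-02, 1.389e-02]  (obs o_0=1)
t=1: δ = [8.681e-04, 3.906e-03, 8.681e-04, 1.157e-03, 6.944e-03]  ψ = [3, 3, 3, 0, 3]  (obs o_1=4)
t=2: δ = [1.929e-04, 5.425e-04, 5.425e-05, 1.929e-04, 1.929e-04]  ψ = [4, 1, 1, 4, 4]  (obs o_2=3)
t=3: δ = [3.768e-06, 1.884e-05, 1.507e-05, 2.261e-05, 1.507e-05]  ψ = [1, 1, 1, 1, 1]  (obs o_3=1)
t=4: δ = [1.256e-06, 2.616e-06, 3.140e-07, 4.186e-07, 6.279e-07]  ψ = [2, 1, 3, 4, 3]  (obs o_4=3)
backtrack: best end state = 1; path = [3, 1, 1, 1, 1]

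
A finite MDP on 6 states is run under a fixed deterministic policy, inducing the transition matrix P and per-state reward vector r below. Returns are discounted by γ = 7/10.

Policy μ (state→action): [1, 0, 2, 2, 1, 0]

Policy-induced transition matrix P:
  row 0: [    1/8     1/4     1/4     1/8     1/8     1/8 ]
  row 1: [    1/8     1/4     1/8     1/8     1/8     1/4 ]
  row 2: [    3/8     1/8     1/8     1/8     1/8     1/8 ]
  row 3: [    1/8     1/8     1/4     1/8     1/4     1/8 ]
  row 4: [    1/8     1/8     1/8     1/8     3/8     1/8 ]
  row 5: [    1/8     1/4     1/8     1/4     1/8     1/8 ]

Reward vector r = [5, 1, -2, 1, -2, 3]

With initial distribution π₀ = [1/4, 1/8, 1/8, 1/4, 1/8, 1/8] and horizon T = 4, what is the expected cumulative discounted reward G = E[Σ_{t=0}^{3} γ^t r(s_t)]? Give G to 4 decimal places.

t=0: π = [0.2500, 0.1250, 0.1250, 0.2500, 0.1250, 0.1250], E[r] = 1.5000, γ^t·E[r] = 1.500000, running G = 1.500000
t=1: π = [0.1563, 0.1875, 0.1875, 0.1406, 0.1875, 0.1406], E[r] = 0.7813, γ^t·E[r] = 0.546875, running G = 2.046875
t=2: π = [0.1719, 0.1855, 0.1621, 0.1426, 0.1895, 0.1484], E[r] = 0.9297, γ^t·E[r] = 0.455547, running G = 2.502422
t=3: π = [0.1655, 0.1882, 0.1643, 0.1436, 0.1902, 0.1482], E[r] = 0.8950, γ^t·E[r] = 0.306992, running G = 2.809414

G = 2.8094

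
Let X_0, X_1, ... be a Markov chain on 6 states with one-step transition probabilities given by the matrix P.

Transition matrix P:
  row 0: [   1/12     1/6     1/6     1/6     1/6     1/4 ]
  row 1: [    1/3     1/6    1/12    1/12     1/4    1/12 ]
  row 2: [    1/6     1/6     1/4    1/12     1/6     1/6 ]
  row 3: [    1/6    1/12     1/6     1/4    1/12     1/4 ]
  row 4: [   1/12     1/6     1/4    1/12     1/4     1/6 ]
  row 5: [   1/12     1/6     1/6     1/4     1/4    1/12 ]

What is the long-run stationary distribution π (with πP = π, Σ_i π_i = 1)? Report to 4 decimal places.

π = [0.1497, 0.1543, 0.1857, 0.1479, 0.1974, 0.1649]

Balance equations π_j = Σ_i π_i·P[i][j]:
  π_0 = 1/12·π_0 + 1/3·π_1 + 1/6·π_2 + 1/6·π_3 + 1/12·π_4 + 1/12·π_5
  π_1 = 1/6·π_0 + 1/6·π_1 + 1/6·π_2 + 1/12·π_3 + 1/6·π_4 + 1/6·π_5
  π_2 = 1/6·π_0 + 1/12·π_1 + 1/4·π_2 + 1/6·π_3 + 1/4·π_4 + 1/6·π_5
  π_3 = 1/6·π_0 + 1/12·π_1 + 1/12·π_2 + 1/4·π_3 + 1/12·π_4 + 1/4·π_5
  π_4 = 1/6·π_0 + 1/4·π_1 + 1/6·π_2 + 1/12·π_3 + 1/4·π_4 + 1/4·π_5
  normalize: π_0 + π_1 + π_2 + π_3 + π_4 + π_5 = 1
Solving the linear system gives exactly π = [33103/221093, 34123/221093, 41064/221093, 32710/221093, 43641/221093, 36452/221093].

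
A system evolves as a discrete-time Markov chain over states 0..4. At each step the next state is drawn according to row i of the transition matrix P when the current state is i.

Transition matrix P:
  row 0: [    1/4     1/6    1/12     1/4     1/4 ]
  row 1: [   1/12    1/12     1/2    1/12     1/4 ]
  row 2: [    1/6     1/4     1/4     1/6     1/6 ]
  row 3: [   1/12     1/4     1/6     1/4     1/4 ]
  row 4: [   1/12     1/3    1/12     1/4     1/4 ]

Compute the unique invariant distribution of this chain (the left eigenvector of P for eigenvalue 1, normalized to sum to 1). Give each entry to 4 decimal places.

π = [0.1230, 0.2220, 0.2304, 0.1938, 0.2308]

Balance equations π_j = Σ_i π_i·P[i][j]:
  π_0 = 1/4·π_0 + 1/12·π_1 + 1/6·π_2 + 1/12·π_3 + 1/12·π_4
  π_1 = 1/6·π_0 + 1/12·π_1 + 1/4·π_2 + 1/4·π_3 + 1/3·π_4
  π_2 = 1/12·π_0 + 1/2·π_1 + 1/4·π_2 + 1/6·π_3 + 1/12·π_4
  π_3 = 1/4·π_0 + 1/12·π_1 + 1/6·π_2 + 1/4·π_3 + 1/4·π_4
  normalize: π_0 + π_1 + π_2 + π_3 + π_4 = 1
Solving the linear system gives exactly π = [572/4649, 1032/4649, 1071/4649, 901/4649, 1073/4649].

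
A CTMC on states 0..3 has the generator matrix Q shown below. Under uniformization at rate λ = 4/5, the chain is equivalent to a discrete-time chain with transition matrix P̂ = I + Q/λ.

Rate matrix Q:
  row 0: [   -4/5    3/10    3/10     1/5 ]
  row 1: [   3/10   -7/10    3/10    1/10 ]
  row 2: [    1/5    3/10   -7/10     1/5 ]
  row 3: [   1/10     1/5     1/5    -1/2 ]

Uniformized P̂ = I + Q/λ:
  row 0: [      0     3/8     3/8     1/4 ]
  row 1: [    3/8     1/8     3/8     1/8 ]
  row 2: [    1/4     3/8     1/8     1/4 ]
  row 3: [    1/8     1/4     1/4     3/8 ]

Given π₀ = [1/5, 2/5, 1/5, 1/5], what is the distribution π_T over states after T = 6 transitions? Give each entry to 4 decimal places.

π = [0.2028, 0.2754, 0.2754, 0.2464]

t=0: π = [0.2000, 0.4000, 0.2000, 0.2000]
t=1: π = [0.2250, 0.2500, 0.3000, 0.2250]
t=2: π = [0.1969, 0.2844, 0.2719, 0.2469]
t=3: π = [0.2055, 0.2730, 0.2762, 0.2453]
t=4: π = [0.2021, 0.2761, 0.2753, 0.2465]
t=5: π = [0.2032, 0.2752, 0.2754, 0.2463]
t=6: π = [0.2028, 0.2754, 0.2754, 0.2464]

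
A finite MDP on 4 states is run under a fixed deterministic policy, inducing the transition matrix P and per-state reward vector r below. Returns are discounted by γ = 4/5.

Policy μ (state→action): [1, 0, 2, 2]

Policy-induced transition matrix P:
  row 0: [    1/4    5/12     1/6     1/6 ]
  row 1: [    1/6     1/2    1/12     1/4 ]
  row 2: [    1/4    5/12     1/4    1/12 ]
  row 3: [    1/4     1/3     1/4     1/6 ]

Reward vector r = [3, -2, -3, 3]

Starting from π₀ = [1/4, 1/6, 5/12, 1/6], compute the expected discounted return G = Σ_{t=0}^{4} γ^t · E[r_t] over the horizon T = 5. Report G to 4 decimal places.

G = -0.8012

t=0: π = [0.2500, 0.1667, 0.4167, 0.1667], E[r] = -0.3333, γ^t·E[r] = -0.333333, running G = -0.333333
t=1: π = [0.2361, 0.4167, 0.2014, 0.1458], E[r] = -0.2917, γ^t·E[r] = -0.233333, running G = -0.566667
t=2: π = [0.2153, 0.4392, 0.1609, 0.1846], E[r] = -0.1615, γ^t·E[r] = -0.103333, running G = -0.670000
t=3: π = [0.2134, 0.4379, 0.1589, 0.1899], E[r] = -0.1426, γ^t·E[r] = -0.072988, running G = -0.742988
t=4: π = [0.2135, 0.4373, 0.1592, 0.1899], E[r] = -0.1421, γ^t·E[r] = -0.058201, running G = -0.801188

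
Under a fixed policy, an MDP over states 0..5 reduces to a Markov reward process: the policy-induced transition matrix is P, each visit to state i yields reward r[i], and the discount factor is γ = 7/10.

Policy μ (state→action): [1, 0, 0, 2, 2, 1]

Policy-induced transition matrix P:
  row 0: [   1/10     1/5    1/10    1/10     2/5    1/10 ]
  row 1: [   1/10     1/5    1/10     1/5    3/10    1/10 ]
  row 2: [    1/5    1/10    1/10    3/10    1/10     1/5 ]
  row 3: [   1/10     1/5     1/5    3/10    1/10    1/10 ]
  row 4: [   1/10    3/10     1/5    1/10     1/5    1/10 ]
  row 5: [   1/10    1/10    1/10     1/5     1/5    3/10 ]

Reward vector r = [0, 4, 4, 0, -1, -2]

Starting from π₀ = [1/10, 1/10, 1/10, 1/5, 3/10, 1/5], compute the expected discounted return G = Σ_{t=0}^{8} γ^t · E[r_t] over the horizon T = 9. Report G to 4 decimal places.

G = 1.9787

t=0: π = [0.1000, 0.1000, 0.1000, 0.2000, 0.3000, 0.2000], E[r] = 0.1000, γ^t·E[r] = 0.100000, running G = 0.100000
t=1: π = [0.1100, 0.2000, 0.1500, 0.1900, 0.2000, 0.1500], E[r] = 0.9000, γ^t·E[r] = 0.630000, running G = 0.730000
t=2: π = [0.1150, 0.1900, 0.1390, 0.2030, 0.2080, 0.1450], E[r] = 0.8180, γ^t·E[r] = 0.400820, running G = 1.130820
t=3: π = [0.1139, 0.1924, 0.1411, 0.2019, 0.2078, 0.1429], E[r] = 0.8404, γ^t·E[r] = 0.288257, running G = 1.419077
t=4: π = [0.1141, 0.1924, 0.1410, 0.2021, 0.2077, 0.1427], E[r] = 0.8403, γ^t·E[r] = 0.201756, running G = 1.620833
t=5: π = [0.1141, 0.1924, 0.1410, 0.2021, 0.2078, 0.1426], E[r] = 0.8405, γ^t·E[r] = 0.141270, running G = 1.762103
t=6: π = [0.1141, 0.1924, 0.1410, 0.2021, 0.2077, 0.1426], E[r] = 0.8406, γ^t·E[r] = 0.098896, running G = 1.861000
t=7: π = [0.1141, 0.1924, 0.1410, 0.2021, 0.2077, 0.1426], E[r] = 0.8406, γ^t·E[r] = 0.069228, running G = 1.930227
t=8: π = [0.1141, 0.1924, 0.1410, 0.2021, 0.2077, 0.1426], E[r] = 0.8406, γ^t·E[r] = 0.048459, running G = 1.978687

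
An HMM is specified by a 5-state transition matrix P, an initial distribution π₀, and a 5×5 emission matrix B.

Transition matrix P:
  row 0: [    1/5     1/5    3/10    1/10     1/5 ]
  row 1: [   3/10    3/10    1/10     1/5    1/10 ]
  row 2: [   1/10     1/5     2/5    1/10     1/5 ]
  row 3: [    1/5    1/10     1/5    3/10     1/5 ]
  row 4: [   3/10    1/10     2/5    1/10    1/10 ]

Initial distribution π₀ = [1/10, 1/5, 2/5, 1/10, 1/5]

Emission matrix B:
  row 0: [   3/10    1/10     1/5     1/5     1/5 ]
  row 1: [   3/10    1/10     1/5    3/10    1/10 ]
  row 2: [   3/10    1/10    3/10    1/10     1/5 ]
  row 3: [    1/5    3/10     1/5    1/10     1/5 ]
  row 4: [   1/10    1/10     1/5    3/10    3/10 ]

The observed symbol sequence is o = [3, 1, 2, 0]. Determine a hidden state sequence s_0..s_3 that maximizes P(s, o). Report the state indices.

path = [4, 2, 2, 2]

t=0: δ = [2.000e-02, 6.000e-02, 4.000e-02, 1.000e-02, 6.000e-02]  (obs o_0=3)
t=1: δ = [1.800e-03, 1.800e-03, 2.400e-03, 3.600e-03, 8.000e-04]  ψ = [1, 1, 4, 1, 2]  (obs o_1=1)
t=2: δ = [1.440e-04, 1.080e-04, 2.880e-04, 2.160e-04, 1.440e-04]  ψ = [3, 1, 2, 3, 3]  (obs o_2=2)
t=3: δ = [1.296e-05, 1.728e-05, 3.456e-05, 1.296e-05, 5.760e-06]  ψ = [3, 2, 2, 3, 2]  (obs o_3=0)
backtrack: best end state = 2; path = [4, 2, 2, 2]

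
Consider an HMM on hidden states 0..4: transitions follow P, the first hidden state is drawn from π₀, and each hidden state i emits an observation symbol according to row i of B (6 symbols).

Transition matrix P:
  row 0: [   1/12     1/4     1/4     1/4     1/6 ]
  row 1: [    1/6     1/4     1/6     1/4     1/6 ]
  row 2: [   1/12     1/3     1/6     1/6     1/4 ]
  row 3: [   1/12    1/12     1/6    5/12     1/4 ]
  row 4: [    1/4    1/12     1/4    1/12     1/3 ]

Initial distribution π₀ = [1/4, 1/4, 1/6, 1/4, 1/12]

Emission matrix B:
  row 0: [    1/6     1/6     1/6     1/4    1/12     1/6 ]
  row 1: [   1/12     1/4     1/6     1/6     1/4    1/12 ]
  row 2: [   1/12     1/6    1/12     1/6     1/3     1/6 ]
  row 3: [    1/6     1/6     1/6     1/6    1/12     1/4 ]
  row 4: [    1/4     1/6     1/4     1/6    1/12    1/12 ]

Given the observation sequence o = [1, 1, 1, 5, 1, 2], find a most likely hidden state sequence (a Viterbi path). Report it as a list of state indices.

t=0: δ = [4.167e-02, 6.250e-02, 2.778e-02, 4.167e-02, 1.389e-02]  (obs o_0=1)
t=1: δ = [1.736e-03, 3.906e-03, 1.736e-03, 2.894e-03, 1.736e-03]  ψ = [1, 1, 0, 3, 1]  (obs o_1=1)
t=2: δ = [1.085e-04, 2.441e-04, 1.085e-04, 2.009e-04, 1.206e-04]  ψ = [1, 1, 1, 3, 3]  (obs o_2=1)
t=3: δ = [6.782e-06, 5.086e-06, 6.782e-06, 2.093e-05, 4.186e-06]  ψ = [1, 1, 1, 3, 3]  (obs o_3=5)
t=4: δ = [2.907e-07, 5.651e-07, 5.814e-07, 1.454e-06, 8.721e-07]  ψ = [3, 2, 3, 3, 3]  (obs o_4=1)
t=5: δ = [3.634e-08, 3.230e-08, 2.019e-08, 1.009e-07, 9.085e-08]  ψ = [4, 2, 3, 3, 3]  (obs o_5=2)
backtrack: best end state = 3; path = [3, 3, 3, 3, 3, 3]

path = [3, 3, 3, 3, 3, 3]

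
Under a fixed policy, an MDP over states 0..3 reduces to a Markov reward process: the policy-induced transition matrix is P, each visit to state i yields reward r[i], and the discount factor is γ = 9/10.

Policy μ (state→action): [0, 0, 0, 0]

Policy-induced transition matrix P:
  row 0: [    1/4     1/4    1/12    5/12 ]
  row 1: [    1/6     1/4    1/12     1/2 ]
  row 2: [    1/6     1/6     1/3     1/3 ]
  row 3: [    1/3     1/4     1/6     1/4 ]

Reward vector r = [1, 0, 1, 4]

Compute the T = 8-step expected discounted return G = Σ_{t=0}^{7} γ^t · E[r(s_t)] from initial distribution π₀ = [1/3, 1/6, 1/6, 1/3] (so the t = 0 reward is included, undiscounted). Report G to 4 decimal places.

t=0: π = [0.3333, 0.1667, 0.1667, 0.3333], E[r] = 1.8333, γ^t·E[r] = 1.833333, running G = 1.833333
t=1: π = [0.2500, 0.2361, 0.1528, 0.3611], E[r] = 1.8472, γ^t·E[r] = 1.662500, running G = 3.495833
t=2: π = [0.2477, 0.2373, 0.1516, 0.3634], E[r] = 1.8530, γ^t·E[r] = 1.500938, running G = 4.996771
t=3: π = [0.2479, 0.2374, 0.1515, 0.3632], E[r] = 1.8523, γ^t·E[r] = 1.350352, running G = 6.347122
t=4: π = [0.2479, 0.2374, 0.1515, 0.3633], E[r] = 1.8525, γ^t·E[r] = 1.215406, running G = 7.562528
t=5: π = [0.2479, 0.2374, 0.1515, 0.3633], E[r] = 1.8525, γ^t·E[r] = 1.093856, running G = 8.656385
t=6: π = [0.2479, 0.2374, 0.1515, 0.3633], E[r] = 1.8525, γ^t·E[r] = 0.984473, running G = 9.640858
t=7: π = [0.2479, 0.2374, 0.1515, 0.3633], E[r] = 1.8525, γ^t·E[r] = 0.886025, running G = 10.526883

G = 10.5269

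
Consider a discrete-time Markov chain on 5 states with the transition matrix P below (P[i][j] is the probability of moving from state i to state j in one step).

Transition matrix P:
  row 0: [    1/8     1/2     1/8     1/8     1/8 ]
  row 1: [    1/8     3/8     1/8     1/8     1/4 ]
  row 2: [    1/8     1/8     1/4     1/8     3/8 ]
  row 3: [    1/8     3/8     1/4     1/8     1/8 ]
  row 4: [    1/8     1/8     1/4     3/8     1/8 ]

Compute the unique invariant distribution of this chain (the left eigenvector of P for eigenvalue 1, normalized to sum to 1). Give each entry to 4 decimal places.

π = [0.1250, 0.2884, 0.1983, 0.1777, 0.2106]

Balance equations π_j = Σ_i π_i·P[i][j]:
  π_0 = 1/8·π_0 + 1/8·π_1 + 1/8·π_2 + 1/8·π_3 + 1/8·π_4
  π_1 = 1/2·π_0 + 3/8·π_1 + 1/8·π_2 + 3/8·π_3 + 1/8·π_4
  π_2 = 1/8·π_0 + 1/8·π_1 + 1/4·π_2 + 1/4·π_3 + 1/4·π_4
  π_3 = 1/8·π_0 + 1/8·π_1 + 1/8·π_2 + 1/8·π_3 + 3/8·π_4
  normalize: π_0 + π_1 + π_2 + π_3 + π_4 = 1
Solving the linear system gives exactly π = [1/8, 293/1016, 403/2032, 361/2032, 107/508].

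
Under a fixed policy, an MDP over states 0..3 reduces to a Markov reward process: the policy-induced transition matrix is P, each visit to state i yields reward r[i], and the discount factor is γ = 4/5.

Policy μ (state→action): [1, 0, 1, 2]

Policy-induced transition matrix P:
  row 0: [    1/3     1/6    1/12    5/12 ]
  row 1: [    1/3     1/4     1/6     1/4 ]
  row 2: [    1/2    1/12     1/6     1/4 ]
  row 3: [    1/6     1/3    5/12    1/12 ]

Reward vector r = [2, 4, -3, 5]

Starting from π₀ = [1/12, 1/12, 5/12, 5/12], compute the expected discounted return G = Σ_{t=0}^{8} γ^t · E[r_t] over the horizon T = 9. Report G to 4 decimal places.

t=0: π = [0.0833, 0.0833, 0.4167, 0.4167], E[r] = 1.3333, γ^t·E[r] = 1.333333, running G = 1.333333
t=1: π = [0.3333, 0.2083, 0.2639, 0.1944], E[r] = 1.6806, γ^t·E[r] = 1.344444, running G = 2.677778
t=2: π = [0.3449, 0.1944, 0.1875, 0.2731], E[r] = 2.2708, γ^t·E[r] = 1.453333, running G = 4.131111
t=3: π = [0.3191, 0.2128, 0.2062, 0.2620], E[r] = 2.1804, γ^t·E[r] = 1.116346, running G = 5.247457
t=4: π = [0.3240, 0.2109, 0.2056, 0.2595], E[r] = 2.1725, γ^t·E[r] = 0.889837, running G = 6.137294
t=5: π = [0.3243, 0.2104, 0.2045, 0.2608], E[r] = 2.1803, γ^t·E[r] = 0.714432, running G = 6.851726
t=6: π = [0.3240, 0.2106, 0.2048, 0.2606], E[r] = 2.1789, γ^t·E[r] = 0.571181, running G = 7.422907
t=7: π = [0.3240, 0.2106, 0.2048, 0.2606], E[r] = 2.1788, γ^t·E[r] = 0.456917, running G = 7.879824
t=8: π = [0.3240, 0.2106, 0.2048, 0.2606], E[r] = 2.1789, γ^t·E[r] = 0.365553, running G = 8.245377

G = 8.2454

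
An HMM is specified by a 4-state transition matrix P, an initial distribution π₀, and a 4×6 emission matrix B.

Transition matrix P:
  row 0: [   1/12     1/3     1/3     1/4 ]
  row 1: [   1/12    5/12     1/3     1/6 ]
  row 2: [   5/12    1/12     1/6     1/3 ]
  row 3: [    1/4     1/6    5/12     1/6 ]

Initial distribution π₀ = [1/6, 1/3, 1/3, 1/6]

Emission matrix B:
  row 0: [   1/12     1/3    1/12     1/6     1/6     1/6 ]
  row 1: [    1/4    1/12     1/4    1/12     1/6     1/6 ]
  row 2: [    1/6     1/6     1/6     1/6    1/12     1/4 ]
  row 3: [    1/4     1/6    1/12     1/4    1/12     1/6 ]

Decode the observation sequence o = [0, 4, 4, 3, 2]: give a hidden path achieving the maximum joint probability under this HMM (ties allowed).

path = [1, 1, 1, 1, 1]

t=0: δ = [1.389e-02, 8.333e-02, 5.556e-02, 4.167e-02]  (obs o_0=0)
t=1: δ = [3.858e-03, 5.787e-03, 2.315e-03, 1.543e-03]  ψ = [2, 1, 1, 2]  (obs o_1=4)
t=2: δ = [1.608e-04, 4.019e-04, 1.608e-04, 8.038e-05]  ψ = [2, 1, 1, 0]  (obs o_2=4)
t=3: δ = [1.116e-05, 1.395e-05, 2.233e-05, 1.674e-05]  ψ = [2, 1, 1, 1]  (obs o_3=3)
t=4: δ = [7.752e-07, 1.454e-06, 1.163e-06, 6.202e-07]  ψ = [2, 1, 3, 2]  (obs o_4=2)
backtrack: best end state = 1; path = [1, 1, 1, 1, 1]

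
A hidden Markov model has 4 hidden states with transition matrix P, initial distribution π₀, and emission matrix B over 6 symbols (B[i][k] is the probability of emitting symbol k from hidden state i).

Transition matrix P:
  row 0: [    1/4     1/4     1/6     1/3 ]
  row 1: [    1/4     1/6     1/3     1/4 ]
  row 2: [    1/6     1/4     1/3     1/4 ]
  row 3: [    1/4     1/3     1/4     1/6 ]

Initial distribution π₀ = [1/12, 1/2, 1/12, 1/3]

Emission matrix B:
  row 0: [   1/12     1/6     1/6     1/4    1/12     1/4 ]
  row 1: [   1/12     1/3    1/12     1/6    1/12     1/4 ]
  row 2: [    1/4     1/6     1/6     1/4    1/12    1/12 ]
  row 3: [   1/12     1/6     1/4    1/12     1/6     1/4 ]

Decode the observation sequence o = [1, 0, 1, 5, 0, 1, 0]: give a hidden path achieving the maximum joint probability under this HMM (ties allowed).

t=0: δ = [1.389e-02, 1.667e-01, 1.389e-02, 5.556e-02]  (obs o_0=1)
t=1: δ = [3.472e-03, 2.315e-03, 1.389e-02, 3.472e-03]  ψ = [1, 1, 1, 1]  (obs o_1=0)
t=2: δ = [3.858e-04, 1.157e-03, 7.716e-04, 5.787e-04]  ψ = [2, 2, 2, 2]  (obs o_2=1)
t=3: δ = [7.234e-05, 4.823e-05, 3.215e-05, 7.234e-05]  ψ = [1, 1, 1, 1]  (obs o_3=5)
t=4: δ = [1.507e-06, 2.009e-06, 4.521e-06, 2.009e-06]  ψ = [0, 3, 3, 0]  (obs o_4=0)
t=5: δ = [1.256e-07, 3.768e-07, 2.512e-07, 1.884e-07]  ψ = [2, 2, 2, 2]  (obs o_5=1)
t=6: δ = [7.849e-09, 5.233e-09, 3.140e-08, 7.849e-09]  ψ = [1, 1, 1, 1]  (obs o_6=0)
backtrack: best end state = 2; path = [1, 2, 1, 3, 2, 1, 2]

path = [1, 2, 1, 3, 2, 1, 2]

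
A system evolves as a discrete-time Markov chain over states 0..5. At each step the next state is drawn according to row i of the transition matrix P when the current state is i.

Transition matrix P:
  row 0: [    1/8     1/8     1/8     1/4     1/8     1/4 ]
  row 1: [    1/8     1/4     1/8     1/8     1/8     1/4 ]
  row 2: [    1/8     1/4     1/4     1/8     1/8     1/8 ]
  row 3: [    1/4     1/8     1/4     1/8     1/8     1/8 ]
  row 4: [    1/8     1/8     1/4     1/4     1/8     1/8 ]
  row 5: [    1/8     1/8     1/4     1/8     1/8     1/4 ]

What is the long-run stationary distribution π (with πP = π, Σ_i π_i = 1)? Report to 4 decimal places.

Balance equations π_j = Σ_i π_i·P[i][j]:
  π_0 = 1/8·π_0 + 1/8·π_1 + 1/8·π_2 + 1/4·π_3 + 1/8·π_4 + 1/8·π_5
  π_1 = 1/8·π_0 + 1/4·π_1 + 1/4·π_2 + 1/8·π_3 + 1/8·π_4 + 1/8·π_5
  π_2 = 1/8·π_0 + 1/8·π_1 + 1/4·π_2 + 1/4·π_3 + 1/4·π_4 + 1/4·π_5
  π_3 = 1/4·π_0 + 1/8·π_1 + 1/8·π_2 + 1/8·π_3 + 1/4·π_4 + 1/8·π_5
  π_4 = 1/8·π_0 + 1/8·π_1 + 1/8·π_2 + 1/8·π_3 + 1/8·π_4 + 1/8·π_5
  normalize: π_0 + π_1 + π_2 + π_3 + π_4 + π_5 = 1
Solving the linear system gives exactly π = [73/504, 4967/28728, 863/4104, 10/63, 1/8, 676/3591].

π = [0.1448, 0.1729, 0.2103, 0.1587, 0.1250, 0.1882]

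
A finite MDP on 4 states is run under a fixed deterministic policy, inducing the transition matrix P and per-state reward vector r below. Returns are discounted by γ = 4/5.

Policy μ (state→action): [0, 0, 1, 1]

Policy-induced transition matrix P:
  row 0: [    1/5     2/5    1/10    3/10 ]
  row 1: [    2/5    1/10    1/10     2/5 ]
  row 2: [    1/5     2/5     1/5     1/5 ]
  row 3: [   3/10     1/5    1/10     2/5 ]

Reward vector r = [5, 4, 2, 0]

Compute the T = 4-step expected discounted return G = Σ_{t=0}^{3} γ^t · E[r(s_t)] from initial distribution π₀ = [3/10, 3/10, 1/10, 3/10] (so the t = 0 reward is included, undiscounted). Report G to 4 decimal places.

G = 8.1081

t=0: π = [0.3000, 0.3000, 0.1000, 0.3000], E[r] = 2.9000, γ^t·E[r] = 2.900000, running G = 2.900000
t=1: π = [0.2900, 0.2500, 0.1100, 0.3500], E[r] = 2.6700, γ^t·E[r] = 2.136000, running G = 5.036000
t=2: π = [0.2850, 0.2550, 0.1110, 0.3490], E[r] = 2.6670, γ^t·E[r] = 1.706880, running G = 6.742880
t=3: π = [0.2859, 0.2537, 0.1111, 0.3493], E[r] = 2.6665, γ^t·E[r] = 1.365248, running G = 8.108128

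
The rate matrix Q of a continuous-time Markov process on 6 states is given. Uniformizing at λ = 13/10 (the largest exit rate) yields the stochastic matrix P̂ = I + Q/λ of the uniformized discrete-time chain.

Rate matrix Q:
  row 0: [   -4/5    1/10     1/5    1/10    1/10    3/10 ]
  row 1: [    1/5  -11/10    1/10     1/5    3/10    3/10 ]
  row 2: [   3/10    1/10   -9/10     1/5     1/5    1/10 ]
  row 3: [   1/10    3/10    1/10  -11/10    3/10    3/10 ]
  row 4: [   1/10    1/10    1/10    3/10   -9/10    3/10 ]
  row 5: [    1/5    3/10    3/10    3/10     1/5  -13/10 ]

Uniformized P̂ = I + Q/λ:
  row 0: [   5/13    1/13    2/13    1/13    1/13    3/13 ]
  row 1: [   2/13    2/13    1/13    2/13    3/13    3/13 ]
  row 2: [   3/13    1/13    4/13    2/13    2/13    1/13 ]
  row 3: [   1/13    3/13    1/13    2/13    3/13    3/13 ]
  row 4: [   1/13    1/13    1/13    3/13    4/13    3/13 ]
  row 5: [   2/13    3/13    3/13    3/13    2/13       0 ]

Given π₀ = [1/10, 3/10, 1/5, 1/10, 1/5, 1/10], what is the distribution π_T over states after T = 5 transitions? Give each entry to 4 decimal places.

t=0: π = [0.1000, 0.3000, 0.2000, 0.1000, 0.2000, 0.1000]
t=1: π = [0.1692, 0.1308, 0.1462, 0.1692, 0.2077, 0.1769]
t=2: π = [0.1751, 0.1402, 0.1509, 0.1704, 0.1959, 0.1675]
t=3: π = [0.1777, 0.1397, 0.1510, 0.1683, 0.1944, 0.1689]
t=4: π = [0.1786, 0.1396, 0.1514, 0.1681, 0.1938, 0.1686]
t=5: π = [0.1789, 0.1395, 0.1515, 0.1680, 0.1936, 0.1686]

π = [0.1789, 0.1395, 0.1515, 0.1680, 0.1936, 0.1686]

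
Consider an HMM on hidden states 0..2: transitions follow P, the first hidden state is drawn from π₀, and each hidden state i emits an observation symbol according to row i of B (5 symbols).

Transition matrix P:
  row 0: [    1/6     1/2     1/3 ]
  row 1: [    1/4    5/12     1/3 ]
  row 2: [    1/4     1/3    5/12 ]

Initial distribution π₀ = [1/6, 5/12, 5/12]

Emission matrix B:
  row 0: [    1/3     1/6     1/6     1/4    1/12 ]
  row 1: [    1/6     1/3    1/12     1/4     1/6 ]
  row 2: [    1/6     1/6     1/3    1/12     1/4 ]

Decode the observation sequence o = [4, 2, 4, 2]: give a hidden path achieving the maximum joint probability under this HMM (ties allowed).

t=0: δ = [1.389e-02, 6.944e-02, 1.042e-01]  (obs o_0=4)
t=1: δ = [4.340e-03, 2.894e-03, 1.447e-02]  ψ = [2, 2, 2]  (obs o_1=2)
t=2: δ = [3.014e-04, 8.038e-04, 1.507e-03]  ψ = [2, 2, 2]  (obs o_2=4)
t=3: δ = [6.279e-05, 4.186e-05, 2.093e-04]  ψ = [2, 2, 2]  (obs o_3=2)
backtrack: best end state = 2; path = [2, 2, 2, 2]

path = [2, 2, 2, 2]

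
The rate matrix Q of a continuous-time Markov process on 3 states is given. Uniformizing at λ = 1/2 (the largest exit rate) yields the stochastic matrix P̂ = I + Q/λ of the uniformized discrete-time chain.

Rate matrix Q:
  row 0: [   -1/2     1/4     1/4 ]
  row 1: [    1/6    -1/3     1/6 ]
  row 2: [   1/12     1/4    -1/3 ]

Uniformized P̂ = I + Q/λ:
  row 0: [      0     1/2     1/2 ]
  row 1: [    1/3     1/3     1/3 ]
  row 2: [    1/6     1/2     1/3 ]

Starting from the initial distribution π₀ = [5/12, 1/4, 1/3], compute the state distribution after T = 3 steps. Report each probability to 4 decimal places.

t=0: π = [0.4167, 0.2500, 0.3333]
t=1: π = [0.1389, 0.4583, 0.4028]
t=2: π = [0.2199, 0.4236, 0.3565]
t=3: π = [0.2006, 0.4294, 0.3700]

π = [0.2006, 0.4294, 0.3700]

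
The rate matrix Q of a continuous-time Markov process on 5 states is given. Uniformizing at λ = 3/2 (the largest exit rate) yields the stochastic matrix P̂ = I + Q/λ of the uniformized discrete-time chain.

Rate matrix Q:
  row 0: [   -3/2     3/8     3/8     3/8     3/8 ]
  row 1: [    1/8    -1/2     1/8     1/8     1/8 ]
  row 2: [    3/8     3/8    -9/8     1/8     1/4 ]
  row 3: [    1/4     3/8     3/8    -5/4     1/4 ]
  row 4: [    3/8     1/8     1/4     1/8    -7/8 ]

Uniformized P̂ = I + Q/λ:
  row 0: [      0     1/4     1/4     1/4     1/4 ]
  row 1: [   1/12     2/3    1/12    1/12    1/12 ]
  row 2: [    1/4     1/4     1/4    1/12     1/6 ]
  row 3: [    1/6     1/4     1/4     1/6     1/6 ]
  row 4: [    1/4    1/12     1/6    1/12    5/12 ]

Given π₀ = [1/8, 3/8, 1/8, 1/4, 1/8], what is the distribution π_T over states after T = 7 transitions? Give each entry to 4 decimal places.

π = [0.1425, 0.3727, 0.1715, 0.1168, 0.1966]

t=0: π = [0.1250, 0.3750, 0.1250, 0.2500, 0.1250]
t=1: π = [0.1354, 0.3854, 0.1771, 0.1250, 0.1771]
t=2: π = [0.1415, 0.3811, 0.1710, 0.1163, 0.1901]
t=3: π = [0.1414, 0.3771, 0.1706, 0.1166, 0.1942]
t=4: π = [0.1421, 0.3748, 0.1710, 0.1166, 0.1956]
t=5: π = [0.1423, 0.3735, 0.1712, 0.1167, 0.1962]
t=6: π = [0.1424, 0.3730, 0.1714, 0.1168, 0.1964]
t=7: π = [0.1425, 0.3727, 0.1715, 0.1168, 0.1966]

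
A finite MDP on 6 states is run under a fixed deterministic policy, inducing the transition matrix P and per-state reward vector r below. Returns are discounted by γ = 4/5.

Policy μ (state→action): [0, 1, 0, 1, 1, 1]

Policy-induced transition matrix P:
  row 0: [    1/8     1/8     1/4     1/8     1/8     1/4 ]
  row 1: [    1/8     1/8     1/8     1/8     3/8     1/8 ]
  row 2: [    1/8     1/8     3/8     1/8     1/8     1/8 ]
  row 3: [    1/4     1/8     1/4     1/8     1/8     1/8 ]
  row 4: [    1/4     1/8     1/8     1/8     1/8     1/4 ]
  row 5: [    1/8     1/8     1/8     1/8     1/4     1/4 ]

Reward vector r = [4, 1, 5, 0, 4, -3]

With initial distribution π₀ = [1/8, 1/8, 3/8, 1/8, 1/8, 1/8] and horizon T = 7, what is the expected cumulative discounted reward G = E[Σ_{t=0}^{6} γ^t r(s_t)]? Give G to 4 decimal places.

t=0: π = [0.1250, 0.1250, 0.3750, 0.1250, 0.1250, 0.1250], E[r] = 2.6250, γ^t·E[r] = 2.625000, running G = 2.625000
t=1: π = [0.1563, 0.1250, 0.2500, 0.1250, 0.1719, 0.1719], E[r] = 2.1719, γ^t·E[r] = 1.737500, running G = 4.362500
t=2: π = [0.1621, 0.1250, 0.2227, 0.1250, 0.1777, 0.1875], E[r] = 2.0352, γ^t·E[r] = 1.302500, running G = 5.665000
t=3: π = [0.1628, 0.1250, 0.2166, 0.1250, 0.1797, 0.1909], E[r] = 2.0051, γ^t·E[r] = 1.026625, running G = 6.691625
t=4: π = [0.1631, 0.1250, 0.2151, 0.1250, 0.1801, 0.1917], E[r] = 1.9984, γ^t·E[r] = 0.818525, running G = 7.510150
t=5: π = [0.1631, 0.1250, 0.2148, 0.1250, 0.1802, 0.1919], E[r] = 1.9968, γ^t·E[r] = 0.654301, running G = 8.164451
t=6: π = [0.1632, 0.1250, 0.2147, 0.1250, 0.1802, 0.1919], E[r] = 1.9964, γ^t·E[r] = 0.523346, running G = 8.687797

G = 8.6878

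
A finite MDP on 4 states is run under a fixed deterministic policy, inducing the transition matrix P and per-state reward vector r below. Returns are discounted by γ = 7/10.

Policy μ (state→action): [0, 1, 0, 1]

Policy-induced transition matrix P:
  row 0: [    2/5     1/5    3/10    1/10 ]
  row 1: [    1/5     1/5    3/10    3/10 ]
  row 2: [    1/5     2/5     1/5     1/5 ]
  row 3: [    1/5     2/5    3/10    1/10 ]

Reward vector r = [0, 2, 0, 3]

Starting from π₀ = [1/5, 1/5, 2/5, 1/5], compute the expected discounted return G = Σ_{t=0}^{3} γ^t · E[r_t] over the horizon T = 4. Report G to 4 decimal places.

G = 2.7788

t=0: π = [0.2000, 0.2000, 0.4000, 0.2000], E[r] = 1.0000, γ^t·E[r] = 1.000000, running G = 1.000000
t=1: π = [0.2400, 0.3200, 0.2600, 0.1800], E[r] = 1.1800, γ^t·E[r] = 0.826000, running G = 1.826000
t=2: π = [0.2480, 0.2880, 0.2740, 0.1900], E[r] = 1.1460, γ^t·E[r] = 0.561540, running G = 2.387540
t=3: π = [0.2496, 0.2928, 0.2726, 0.1850], E[r] = 1.1406, γ^t·E[r] = 0.391226, running G = 2.778766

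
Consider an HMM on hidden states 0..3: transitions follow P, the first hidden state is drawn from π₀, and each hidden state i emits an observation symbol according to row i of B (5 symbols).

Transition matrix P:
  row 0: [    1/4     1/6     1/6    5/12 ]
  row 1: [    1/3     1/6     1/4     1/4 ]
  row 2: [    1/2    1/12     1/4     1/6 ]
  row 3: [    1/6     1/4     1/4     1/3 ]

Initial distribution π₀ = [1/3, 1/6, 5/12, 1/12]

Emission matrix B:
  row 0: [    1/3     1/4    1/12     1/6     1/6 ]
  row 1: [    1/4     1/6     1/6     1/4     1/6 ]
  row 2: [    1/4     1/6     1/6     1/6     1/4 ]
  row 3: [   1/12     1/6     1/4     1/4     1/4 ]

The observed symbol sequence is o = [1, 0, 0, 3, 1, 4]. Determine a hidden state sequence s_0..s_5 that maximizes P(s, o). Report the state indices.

t=0: δ = [8.333e-02, 2.778e-02, 6.944e-02, 1.389e-02]  (obs o_0=1)
t=1: δ = [1.157e-02, 3.472e-03, 4.340e-03, 2.894e-03]  ψ = [2, 0, 2, 0]  (obs o_1=0)
t=2: δ = [9.645e-04, 4.823e-04, 4.823e-04, 4.019e-04]  ψ = [0, 0, 0, 0]  (obs o_2=0)
t=3: δ = [4.019e-05, 4.019e-05, 2.679e-05, 1.005e-04]  ψ = [0, 0, 0, 0]  (obs o_3=3)
t=4: δ = [4.186e-06, 4.186e-06, 4.186e-06, 5.582e-06]  ψ = [3, 3, 3, 3]  (obs o_4=1)
t=5: δ = [3.489e-07, 2.326e-07, 3.489e-07, 4.651e-07]  ψ = [2, 3, 3, 3]  (obs o_5=4)
backtrack: best end state = 3; path = [2, 0, 0, 3, 3, 3]

path = [2, 0, 0, 3, 3, 3]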